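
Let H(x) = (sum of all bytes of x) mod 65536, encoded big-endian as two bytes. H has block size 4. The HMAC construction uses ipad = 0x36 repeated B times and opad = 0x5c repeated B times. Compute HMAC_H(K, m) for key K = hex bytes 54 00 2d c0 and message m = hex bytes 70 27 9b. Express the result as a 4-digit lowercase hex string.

Key hex bytes 54 00 2d c0 is exactly B = 4 bytes: K' = 54 00 2d c0.
K' ⊕ ipad = 62 36 1b f6.  K' ⊕ opad = 08 5c 71 9c.
Inner input = (K'⊕ipad) ∥ m = 62 36 1b f6 ∥ 70 27 9b.
Inner hash: sum = 98+54+27+246+112+39+155 = 731 → 02 db.
Outer input = (K'⊕opad) ∥ inner = 08 5c 71 9c ∥ 02 db.
Outer hash (tag): sum = 8+92+113+156+2+219 = 590 → 02 4e.

024e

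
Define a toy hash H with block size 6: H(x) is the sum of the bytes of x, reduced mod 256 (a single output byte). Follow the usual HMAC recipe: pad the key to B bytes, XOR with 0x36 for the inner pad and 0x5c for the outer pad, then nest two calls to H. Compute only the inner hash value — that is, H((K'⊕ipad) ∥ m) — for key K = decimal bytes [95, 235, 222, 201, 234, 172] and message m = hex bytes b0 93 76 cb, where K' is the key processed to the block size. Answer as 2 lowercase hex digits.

Key decimal bytes [95, 235, 222, 201, 234, 172] = 5f eb de c9 ea ac is exactly B = 6 bytes: K' = 5f eb de c9 ea ac.
K' ⊕ ipad = 69 dd e8 ff dc 9a.
Inner input = 69 dd e8 ff dc 9a ∥ b0 93 76 cb.
Inner hash: sum = 105+221+232+255+220+154+176+147+118+203 = 1831; mod 256 = 39 → 27.

27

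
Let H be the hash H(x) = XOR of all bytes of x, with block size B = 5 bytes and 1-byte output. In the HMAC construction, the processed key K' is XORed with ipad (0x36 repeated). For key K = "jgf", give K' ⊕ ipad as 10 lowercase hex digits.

Key "jgf" = 6a 67 66 is 3 bytes ≤ B = 5; zero-pad to 5 bytes: K' = 6a 67 66 00 00.
XOR each byte with 0x36: 6a⊕36=5c, 67⊕36=51, 66⊕36=50, 00⊕36=36, 00⊕36=36.

5c51503636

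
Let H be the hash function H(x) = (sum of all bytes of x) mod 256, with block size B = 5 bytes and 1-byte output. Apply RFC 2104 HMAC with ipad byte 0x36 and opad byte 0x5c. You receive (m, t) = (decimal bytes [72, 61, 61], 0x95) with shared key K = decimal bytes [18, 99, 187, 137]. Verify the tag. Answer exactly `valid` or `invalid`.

invalid

Key decimal bytes [18, 99, 187, 137] = 12 63 bb 89 is 4 bytes ≤ B = 5; zero-pad to 5 bytes: K' = 12 63 bb 89 00.
K' ⊕ ipad = 24 55 8d bf 36; K' ⊕ opad = 4e 3f e7 d5 5c.
Inner hash: sum = 36+85+141+191+54+72+61+61 = 701; mod 256 = 189 → bd.
Outer hash (recomputed tag): sum = 78+63+231+213+92+189 = 866; mod 256 = 98 → 62.
Recomputed tag = 62; claimed = 95 → mismatch.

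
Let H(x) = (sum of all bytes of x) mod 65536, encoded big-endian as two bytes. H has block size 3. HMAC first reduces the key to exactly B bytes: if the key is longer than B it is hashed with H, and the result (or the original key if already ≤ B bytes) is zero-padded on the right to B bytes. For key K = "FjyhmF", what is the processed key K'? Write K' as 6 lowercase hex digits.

|K| = 6 > B = 3, so first hash the key.
H(K): sum = 70+106+121+104+109+70 = 580 → 02 44.
Zero-pad H(K) = 02 44 to 3 bytes: K' = 02 44 00.

024400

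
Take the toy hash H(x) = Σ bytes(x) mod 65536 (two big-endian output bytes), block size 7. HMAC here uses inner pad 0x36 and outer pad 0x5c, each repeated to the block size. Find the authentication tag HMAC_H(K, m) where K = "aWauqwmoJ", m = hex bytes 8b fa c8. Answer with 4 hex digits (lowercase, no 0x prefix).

0329

Key "aWauqwmoJ" = 61 57 61 75 71 77 6d 6f 4a is 9 bytes > B = 7, so hash it first: H(key) = 03 9c, then zero-pad to 7 bytes: K' = 03 9c 00 00 00 00 00.
K' ⊕ ipad = 35 aa 36 36 36 36 36.  K' ⊕ opad = 5f c0 5c 5c 5c 5c 5c.
Inner input = (K'⊕ipad) ∥ m = 35 aa 36 36 36 36 36 ∥ 8b fa c8.
Inner hash: sum = 53+170+54+54+54+54+54+139+250+200 = 1082 → 04 3a.
Outer input = (K'⊕opad) ∥ inner = 5f c0 5c 5c 5c 5c 5c ∥ 04 3a.
Outer hash (tag): sum = 95+192+92+92+92+92+92+4+58 = 809 → 03 29.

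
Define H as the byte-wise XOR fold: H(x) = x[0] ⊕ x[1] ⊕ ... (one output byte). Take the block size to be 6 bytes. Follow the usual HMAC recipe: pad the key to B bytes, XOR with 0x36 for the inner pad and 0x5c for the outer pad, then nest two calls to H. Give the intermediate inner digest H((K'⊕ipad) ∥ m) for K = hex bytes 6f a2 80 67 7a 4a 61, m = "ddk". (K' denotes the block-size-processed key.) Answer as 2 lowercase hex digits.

Key hex bytes 6f a2 80 67 7a 4a 61 is 7 bytes > B = 6, so hash it first: H(key) = 7b, then zero-pad to 6 bytes: K' = 7b 00 00 00 00 00.
K' ⊕ ipad = 4d 36 36 36 36 36.
Inner input = 4d 36 36 36 36 36 ∥ 64 64 6b.
Inner hash: XOR 4d⊕36⊕36⊕36⊕36⊕36⊕64⊕64⊕6b = 10.

10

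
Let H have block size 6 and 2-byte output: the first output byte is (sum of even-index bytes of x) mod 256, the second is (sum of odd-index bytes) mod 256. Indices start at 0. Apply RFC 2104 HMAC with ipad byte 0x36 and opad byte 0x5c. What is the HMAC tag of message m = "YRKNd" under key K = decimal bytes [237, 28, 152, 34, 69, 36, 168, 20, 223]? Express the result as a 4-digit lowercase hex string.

Key decimal bytes [237, 28, 152, 34, 69, 36, 168, 20, 223] = ed 1c 98 22 45 24 a8 14 df is 9 bytes > B = 6, so hash it first: H(key) = 51 76, then zero-pad to 6 bytes: K' = 51 76 00 00 00 00.
K' ⊕ ipad = 67 40 36 36 36 36.  K' ⊕ opad = 0d 2a 5c 5c 5c 5c.
Inner input = (K'⊕ipad) ∥ m = 67 40 36 36 36 36 ∥ 59 52 4b 4e 64.
Inner hash: even-index sum = 475 mod 256 = 219; odd-index sum = 332 mod 256 = 76 → db 4c.
Outer input = (K'⊕opad) ∥ inner = 0d 2a 5c 5c 5c 5c ∥ db 4c.
Outer hash (tag): even-index sum = 416 mod 256 = 160; odd-index sum = 302 mod 256 = 46 → a0 2e.

a02e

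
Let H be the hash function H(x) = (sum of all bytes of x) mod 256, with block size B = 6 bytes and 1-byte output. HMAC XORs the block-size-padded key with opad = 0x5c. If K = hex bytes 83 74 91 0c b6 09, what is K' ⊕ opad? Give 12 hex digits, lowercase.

df28cd50ea55

Key hex bytes 83 74 91 0c b6 09 is exactly B = 6 bytes: K' = 83 74 91 0c b6 09.
XOR each byte with 0x5c: 83⊕5c=df, 74⊕5c=28, 91⊕5c=cd, 0c⊕5c=50, b6⊕5c=ea, 09⊕5c=55.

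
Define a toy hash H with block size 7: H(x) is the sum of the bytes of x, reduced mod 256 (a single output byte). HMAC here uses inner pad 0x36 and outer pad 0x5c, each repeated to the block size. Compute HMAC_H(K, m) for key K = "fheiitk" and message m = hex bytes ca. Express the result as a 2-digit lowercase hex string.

Key "fheiitk" = 66 68 65 69 69 74 6b is exactly B = 7 bytes: K' = 66 68 65 69 69 74 6b.
K' ⊕ ipad = 50 5e 53 5f 5f 42 5d.  K' ⊕ opad = 3a 34 39 35 35 28 37.
Inner input = (K'⊕ipad) ∥ m = 50 5e 53 5f 5f 42 5d ∥ ca.
Inner hash: sum = 80+94+83+95+95+66+93+202 = 808; mod 256 = 40 → 28.
Outer input = (K'⊕opad) ∥ inner = 3a 34 39 35 35 28 37 ∥ 28.
Outer hash (tag): sum = 58+52+57+53+53+40+55+40 = 408; mod 256 = 152 → 98.

98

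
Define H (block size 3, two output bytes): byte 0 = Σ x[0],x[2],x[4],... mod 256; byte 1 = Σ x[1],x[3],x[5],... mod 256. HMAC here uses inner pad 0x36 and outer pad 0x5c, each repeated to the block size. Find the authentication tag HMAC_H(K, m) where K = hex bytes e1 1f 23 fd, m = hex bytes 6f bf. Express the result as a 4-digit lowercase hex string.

Key hex bytes e1 1f 23 fd is 4 bytes > B = 3, so hash it first: H(key) = 04 1c, then zero-pad to 3 bytes: K' = 04 1c 00.
K' ⊕ ipad = 32 2a 36.  K' ⊕ opad = 58 40 5c.
Inner input = (K'⊕ipad) ∥ m = 32 2a 36 ∥ 6f bf.
Inner hash: even-index sum = 295 mod 256 = 39; odd-index sum = 153 mod 256 = 153 → 27 99.
Outer input = (K'⊕opad) ∥ inner = 58 40 5c ∥ 27 99.
Outer hash (tag): even-index sum = 333 mod 256 = 77; odd-index sum = 103 mod 256 = 103 → 4d 67.

4d67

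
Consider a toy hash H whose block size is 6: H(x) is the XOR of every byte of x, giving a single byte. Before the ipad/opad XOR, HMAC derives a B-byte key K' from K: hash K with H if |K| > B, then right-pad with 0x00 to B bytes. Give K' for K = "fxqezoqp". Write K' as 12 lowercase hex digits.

|K| = 8 > B = 6, so first hash the key.
H(K): XOR 66⊕78⊕71⊕65⊕7a⊕6f⊕71⊕70 = 1e.
Zero-pad H(K) = 1e to 6 bytes: K' = 1e 00 00 00 00 00.

1e0000000000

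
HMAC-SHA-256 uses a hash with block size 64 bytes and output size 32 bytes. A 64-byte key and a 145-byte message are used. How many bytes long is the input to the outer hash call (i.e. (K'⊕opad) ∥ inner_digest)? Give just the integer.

96

Key is 64 ≤ 64 bytes, zero-padded: |K'| = 64.
Outer input = (K'⊕opad) ∥ H(inner) → 64 + 32 = 96 bytes.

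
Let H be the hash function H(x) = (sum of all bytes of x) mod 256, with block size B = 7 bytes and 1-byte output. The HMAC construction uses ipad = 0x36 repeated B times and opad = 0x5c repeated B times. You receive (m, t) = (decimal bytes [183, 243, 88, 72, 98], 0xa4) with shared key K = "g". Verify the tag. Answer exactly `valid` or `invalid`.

Key "g" = 67 is 1 byte ≤ B = 7; zero-pad to 7 bytes: K' = 67 00 00 00 00 00 00.
K' ⊕ ipad = 51 36 36 36 36 36 36; K' ⊕ opad = 3b 5c 5c 5c 5c 5c 5c.
Inner hash: sum = 81+54+54+54+54+54+54+183+243+88+72+98 = 1089; mod 256 = 65 → 41.
Outer hash (recomputed tag): sum = 59+92+92+92+92+92+92+65 = 676; mod 256 = 164 → a4.
Recomputed tag = a4; claimed = a4 → match.

valid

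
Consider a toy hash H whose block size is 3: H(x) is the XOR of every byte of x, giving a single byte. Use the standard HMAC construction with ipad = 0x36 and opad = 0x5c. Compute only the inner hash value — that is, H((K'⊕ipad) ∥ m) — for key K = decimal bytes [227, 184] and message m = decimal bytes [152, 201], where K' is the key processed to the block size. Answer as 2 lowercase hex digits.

Key decimal bytes [227, 184] = e3 b8 is 2 bytes ≤ B = 3; zero-pad to 3 bytes: K' = e3 b8 00.
K' ⊕ ipad = d5 8e 36.
Inner input = d5 8e 36 ∥ 98 c9.
Inner hash: XOR d5⊕8e⊕36⊕98⊕c9 = 3c.

3c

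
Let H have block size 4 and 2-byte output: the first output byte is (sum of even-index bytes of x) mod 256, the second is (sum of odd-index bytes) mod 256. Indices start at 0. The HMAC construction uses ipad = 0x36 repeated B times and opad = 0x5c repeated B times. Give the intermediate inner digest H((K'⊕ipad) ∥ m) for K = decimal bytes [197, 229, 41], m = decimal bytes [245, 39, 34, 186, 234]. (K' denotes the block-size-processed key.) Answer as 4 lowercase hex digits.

Key decimal bytes [197, 229, 41] = c5 e5 29 is 3 bytes ≤ B = 4; zero-pad to 4 bytes: K' = c5 e5 29 00.
K' ⊕ ipad = f3 d3 1f 36.
Inner input = f3 d3 1f 36 ∥ f5 27 22 ba ea.
Inner hash: even-index sum = 787 mod 256 = 19; odd-index sum = 490 mod 256 = 234 → 13 ea.

13ea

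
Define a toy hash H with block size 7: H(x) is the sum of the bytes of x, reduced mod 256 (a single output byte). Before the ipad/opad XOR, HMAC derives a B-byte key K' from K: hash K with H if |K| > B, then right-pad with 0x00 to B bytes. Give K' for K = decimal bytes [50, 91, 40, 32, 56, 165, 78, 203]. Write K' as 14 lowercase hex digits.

cb000000000000

|K| = 8 > B = 7, so first hash the key.
H(K): sum = 50+91+40+32+56+165+78+203 = 715; mod 256 = 203 → cb.
Zero-pad H(K) = cb to 7 bytes: K' = cb 00 00 00 00 00 00.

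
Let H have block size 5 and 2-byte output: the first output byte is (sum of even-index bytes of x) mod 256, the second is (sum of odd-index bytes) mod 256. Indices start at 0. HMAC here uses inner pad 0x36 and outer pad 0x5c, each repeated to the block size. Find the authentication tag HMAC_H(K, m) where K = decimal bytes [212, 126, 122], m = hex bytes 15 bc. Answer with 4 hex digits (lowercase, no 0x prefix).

9d9e

Key decimal bytes [212, 126, 122] = d4 7e 7a is 3 bytes ≤ B = 5; zero-pad to 5 bytes: K' = d4 7e 7a 00 00.
K' ⊕ ipad = e2 48 4c 36 36.  K' ⊕ opad = 88 22 26 5c 5c.
Inner input = (K'⊕ipad) ∥ m = e2 48 4c 36 36 ∥ 15 bc.
Inner hash: even-index sum = 544 mod 256 = 32; odd-index sum = 147 mod 256 = 147 → 20 93.
Outer input = (K'⊕opad) ∥ inner = 88 22 26 5c 5c ∥ 20 93.
Outer hash (tag): even-index sum = 413 mod 256 = 157; odd-index sum = 158 mod 256 = 158 → 9d 9e.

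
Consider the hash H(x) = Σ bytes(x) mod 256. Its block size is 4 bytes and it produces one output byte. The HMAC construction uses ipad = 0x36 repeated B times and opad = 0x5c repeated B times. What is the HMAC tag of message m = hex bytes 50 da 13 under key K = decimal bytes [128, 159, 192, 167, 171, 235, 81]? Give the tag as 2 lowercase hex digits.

7f

Key decimal bytes [128, 159, 192, 167, 171, 235, 81] = 80 9f c0 a7 ab eb 51 is 7 bytes > B = 4, so hash it first: H(key) = 6d, then zero-pad to 4 bytes: K' = 6d 00 00 00.
K' ⊕ ipad = 5b 36 36 36.  K' ⊕ opad = 31 5c 5c 5c.
Inner input = (K'⊕ipad) ∥ m = 5b 36 36 36 ∥ 50 da 13.
Inner hash: sum = 91+54+54+54+80+218+19 = 570; mod 256 = 58 → 3a.
Outer input = (K'⊕opad) ∥ inner = 31 5c 5c 5c ∥ 3a.
Outer hash (tag): sum = 49+92+92+92+58 = 383; mod 256 = 127 → 7f.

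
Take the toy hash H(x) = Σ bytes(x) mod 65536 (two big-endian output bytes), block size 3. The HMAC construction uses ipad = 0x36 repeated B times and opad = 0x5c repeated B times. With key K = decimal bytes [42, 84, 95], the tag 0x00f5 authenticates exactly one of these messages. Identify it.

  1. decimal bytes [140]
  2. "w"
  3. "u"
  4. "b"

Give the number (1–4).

Key decimal bytes [42, 84, 95] = 2a 54 5f is exactly B = 3 bytes: K' = 2a 54 5f.
K' ⊕ ipad = 1c 62 69; K' ⊕ opad = 76 08 03.
m1: inner = H(1c 62 69 8c) = 01 73; tag = H(76 08 03 01 73) = 00f5 ← matches
m2: inner = H(1c 62 69 77) = 01 5e; tag = H(76 08 03 01 5e) = 00e0
m3: inner = H(1c 62 69 75) = 01 5c; tag = H(76 08 03 01 5c) = 00de
m4: inner = H(1c 62 69 62) = 01 49; tag = H(76 08 03 01 49) = 00cb

1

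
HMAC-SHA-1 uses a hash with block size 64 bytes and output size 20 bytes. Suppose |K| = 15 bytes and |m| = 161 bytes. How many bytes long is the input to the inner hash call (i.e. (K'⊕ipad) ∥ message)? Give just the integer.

Key is 15 ≤ 64 bytes, zero-padded: |K'| = 64.
Inner input = (K'⊕ipad) ∥ m → 64 + 161 = 225 bytes.

225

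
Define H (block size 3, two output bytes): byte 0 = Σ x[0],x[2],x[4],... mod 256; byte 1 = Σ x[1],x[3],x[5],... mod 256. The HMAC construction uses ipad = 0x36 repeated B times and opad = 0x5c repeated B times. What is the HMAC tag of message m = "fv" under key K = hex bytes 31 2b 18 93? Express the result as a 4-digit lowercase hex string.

5f0d

Key hex bytes 31 2b 18 93 is 4 bytes > B = 3, so hash it first: H(key) = 49 be, then zero-pad to 3 bytes: K' = 49 be 00.
K' ⊕ ipad = 7f 88 36.  K' ⊕ opad = 15 e2 5c.
Inner input = (K'⊕ipad) ∥ m = 7f 88 36 ∥ 66 76.
Inner hash: even-index sum = 299 mod 256 = 43; odd-index sum = 238 mod 256 = 238 → 2b ee.
Outer input = (K'⊕opad) ∥ inner = 15 e2 5c ∥ 2b ee.
Outer hash (tag): even-index sum = 351 mod 256 = 95; odd-index sum = 269 mod 256 = 13 → 5f 0d.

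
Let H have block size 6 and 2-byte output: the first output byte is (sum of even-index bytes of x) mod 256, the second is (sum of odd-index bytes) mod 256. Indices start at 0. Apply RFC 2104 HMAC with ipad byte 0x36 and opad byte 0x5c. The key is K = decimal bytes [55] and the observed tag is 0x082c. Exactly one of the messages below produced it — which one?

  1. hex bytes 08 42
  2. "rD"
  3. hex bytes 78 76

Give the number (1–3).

3

Key decimal bytes [55] = 37 is 1 byte ≤ B = 6; zero-pad to 6 bytes: K' = 37 00 00 00 00 00.
K' ⊕ ipad = 01 36 36 36 36 36; K' ⊕ opad = 6b 5c 5c 5c 5c 5c.
m1: inner = H(01 36 36 36 36 36 08 42) = 75 e4; tag = H(6b 5c 5c 5c 5c 5c 75 e4) = 98f8
m2: inner = H(01 36 36 36 36 36 72 44) = df e6; tag = H(6b 5c 5c 5c 5c 5c df e6) = 02fa
m3: inner = H(01 36 36 36 36 36 78 76) = e5 18; tag = H(6b 5c 5c 5c 5c 5c e5 18) = 082c ← matches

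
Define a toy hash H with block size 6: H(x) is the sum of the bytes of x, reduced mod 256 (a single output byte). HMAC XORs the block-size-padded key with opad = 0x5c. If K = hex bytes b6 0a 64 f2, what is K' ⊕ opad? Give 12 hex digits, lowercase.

Key hex bytes b6 0a 64 f2 is 4 bytes ≤ B = 6; zero-pad to 6 bytes: K' = b6 0a 64 f2 00 00.
XOR each byte with 0x5c: b6⊕5c=ea, 0a⊕5c=56, 64⊕5c=38, f2⊕5c=ae, 00⊕5c=5c, 00⊕5c=5c.

ea5638ae5c5c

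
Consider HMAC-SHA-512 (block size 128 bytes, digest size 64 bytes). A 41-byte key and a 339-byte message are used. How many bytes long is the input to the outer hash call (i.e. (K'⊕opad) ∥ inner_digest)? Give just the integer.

Key is 41 ≤ 128 bytes, zero-padded: |K'| = 128.
Outer input = (K'⊕opad) ∥ H(inner) → 128 + 64 = 192 bytes.

192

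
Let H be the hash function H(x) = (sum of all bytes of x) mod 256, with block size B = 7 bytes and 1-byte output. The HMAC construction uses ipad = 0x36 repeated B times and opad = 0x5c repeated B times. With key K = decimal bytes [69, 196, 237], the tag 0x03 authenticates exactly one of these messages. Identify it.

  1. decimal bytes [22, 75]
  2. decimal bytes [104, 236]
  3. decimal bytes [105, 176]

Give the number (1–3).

Key decimal bytes [69, 196, 237] = 45 c4 ed is 3 bytes ≤ B = 7; zero-pad to 7 bytes: K' = 45 c4 ed 00 00 00 00.
K' ⊕ ipad = 73 f2 db 36 36 36 36; K' ⊕ opad = 19 98 b1 5c 5c 5c 5c.
m1: inner = H(73 f2 db 36 36 36 36 16 4b) = 79; tag = H(19 98 b1 5c 5c 5c 5c 79) = 4b
m2: inner = H(73 f2 db 36 36 36 36 68 ec) = 6c; tag = H(19 98 b1 5c 5c 5c 5c 6c) = 3e
m3: inner = H(73 f2 db 36 36 36 36 69 b0) = 31; tag = H(19 98 b1 5c 5c 5c 5c 31) = 03 ← matches

3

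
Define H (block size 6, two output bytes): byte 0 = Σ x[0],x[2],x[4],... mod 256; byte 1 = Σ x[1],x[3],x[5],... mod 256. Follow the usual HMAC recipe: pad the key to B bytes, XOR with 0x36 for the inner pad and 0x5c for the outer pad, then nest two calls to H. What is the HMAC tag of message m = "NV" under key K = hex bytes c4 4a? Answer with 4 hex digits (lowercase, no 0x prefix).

fc0c

Key hex bytes c4 4a is 2 bytes ≤ B = 6; zero-pad to 6 bytes: K' = c4 4a 00 00 00 00.
K' ⊕ ipad = f2 7c 36 36 36 36.  K' ⊕ opad = 98 16 5c 5c 5c 5c.
Inner input = (K'⊕ipad) ∥ m = f2 7c 36 36 36 36 ∥ 4e 56.
Inner hash: even-index sum = 428 mod 256 = 172; odd-index sum = 318 mod 256 = 62 → ac 3e.
Outer input = (K'⊕opad) ∥ inner = 98 16 5c 5c 5c 5c ∥ ac 3e.
Outer hash (tag): even-index sum = 508 mod 256 = 252; odd-index sum = 268 mod 256 = 12 → fc 0c.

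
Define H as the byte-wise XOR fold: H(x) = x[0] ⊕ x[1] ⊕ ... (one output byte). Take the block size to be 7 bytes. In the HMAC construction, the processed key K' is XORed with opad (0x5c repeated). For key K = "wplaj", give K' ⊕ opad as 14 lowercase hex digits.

Key "wplaj" = 77 70 6c 61 6a is 5 bytes ≤ B = 7; zero-pad to 7 bytes: K' = 77 70 6c 61 6a 00 00.
XOR each byte with 0x5c: 77⊕5c=2b, 70⊕5c=2c, 6c⊕5c=30, 61⊕5c=3d, 6a⊕5c=36, 00⊕5c=5c, 00⊕5c=5c.

2b2c303d365c5c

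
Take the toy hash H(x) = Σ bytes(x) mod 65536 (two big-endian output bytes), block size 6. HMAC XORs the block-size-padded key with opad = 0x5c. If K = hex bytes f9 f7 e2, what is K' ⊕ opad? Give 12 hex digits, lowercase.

Key hex bytes f9 f7 e2 is 3 bytes ≤ B = 6; zero-pad to 6 bytes: K' = f9 f7 e2 00 00 00.
XOR each byte with 0x5c: f9⊕5c=a5, f7⊕5c=ab, e2⊕5c=be, 00⊕5c=5c, 00⊕5c=5c, 00⊕5c=5c.

a5abbe5c5c5c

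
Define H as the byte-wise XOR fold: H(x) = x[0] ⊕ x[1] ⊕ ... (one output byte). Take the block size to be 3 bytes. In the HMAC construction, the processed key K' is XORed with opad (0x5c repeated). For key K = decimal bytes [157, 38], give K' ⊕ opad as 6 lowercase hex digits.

c17a5c

Key decimal bytes [157, 38] = 9d 26 is 2 bytes ≤ B = 3; zero-pad to 3 bytes: K' = 9d 26 00.
XOR each byte with 0x5c: 9d⊕5c=c1, 26⊕5c=7a, 00⊕5c=5c.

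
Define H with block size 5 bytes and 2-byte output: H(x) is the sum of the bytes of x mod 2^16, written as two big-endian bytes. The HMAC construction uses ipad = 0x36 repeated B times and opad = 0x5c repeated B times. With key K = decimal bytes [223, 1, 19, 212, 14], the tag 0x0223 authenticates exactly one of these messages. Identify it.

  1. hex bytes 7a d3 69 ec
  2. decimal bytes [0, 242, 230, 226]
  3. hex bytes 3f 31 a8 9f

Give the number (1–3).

Key decimal bytes [223, 1, 19, 212, 14] = df 01 13 d4 0e is exactly B = 5 bytes: K' = df 01 13 d4 0e.
K' ⊕ ipad = e9 37 25 e2 38; K' ⊕ opad = 83 5d 4f 88 52.
m1: inner = H(e9 37 25 e2 38 7a d3 69 ec) = 05 01; tag = H(83 5d 4f 88 52 05 01) = 020f
m2: inner = H(e9 37 25 e2 38 00 f2 e6 e2) = 05 19; tag = H(83 5d 4f 88 52 05 19) = 0227
m3: inner = H(e9 37 25 e2 38 3f 31 a8 9f) = 04 16; tag = H(83 5d 4f 88 52 04 16) = 0223 ← matches

3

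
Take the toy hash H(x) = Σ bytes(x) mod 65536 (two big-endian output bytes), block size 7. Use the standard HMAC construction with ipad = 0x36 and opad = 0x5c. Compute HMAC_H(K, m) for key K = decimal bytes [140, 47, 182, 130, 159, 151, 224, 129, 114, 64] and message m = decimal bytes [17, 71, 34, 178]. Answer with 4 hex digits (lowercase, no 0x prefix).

02fe

Key decimal bytes [140, 47, 182, 130, 159, 151, 224, 129, 114, 64] = 8c 2f b6 82 9f 97 e0 81 72 40 is 10 bytes > B = 7, so hash it first: H(key) = 05 3c, then zero-pad to 7 bytes: K' = 05 3c 00 00 00 00 00.
K' ⊕ ipad = 33 0a 36 36 36 36 36.  K' ⊕ opad = 59 60 5c 5c 5c 5c 5c.
Inner input = (K'⊕ipad) ∥ m = 33 0a 36 36 36 36 36 ∥ 11 47 22 b2.
Inner hash: sum = 51+10+54+54+54+54+54+17+71+34+178 = 631 → 02 77.
Outer input = (K'⊕opad) ∥ inner = 59 60 5c 5c 5c 5c 5c ∥ 02 77.
Outer hash (tag): sum = 89+96+92+92+92+92+92+2+119 = 766 → 02 fe.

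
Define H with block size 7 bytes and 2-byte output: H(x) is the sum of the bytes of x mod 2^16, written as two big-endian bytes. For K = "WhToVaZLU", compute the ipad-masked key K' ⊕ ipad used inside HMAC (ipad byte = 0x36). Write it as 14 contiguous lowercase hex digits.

35023636363636

Key "WhToVaZLU" = 57 68 54 6f 56 61 5a 4c 55 is 9 bytes > B = 7, so hash it first: H(key) = 03 34, then zero-pad to 7 bytes: K' = 03 34 00 00 00 00 00.
XOR each byte with 0x36: 03⊕36=35, 34⊕36=02, 00⊕36=36, 00⊕36=36, 00⊕36=36, 00⊕36=36, 00⊕36=36.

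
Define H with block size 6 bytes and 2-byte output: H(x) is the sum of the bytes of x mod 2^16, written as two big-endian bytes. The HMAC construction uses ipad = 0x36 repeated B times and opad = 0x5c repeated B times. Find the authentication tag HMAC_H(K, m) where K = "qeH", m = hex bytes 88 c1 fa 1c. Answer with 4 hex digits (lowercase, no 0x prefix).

Key "qeH" = 71 65 48 is 3 bytes ≤ B = 6; zero-pad to 6 bytes: K' = 71 65 48 00 00 00.
K' ⊕ ipad = 47 53 7e 36 36 36.  K' ⊕ opad = 2d 39 14 5c 5c 5c.
Inner input = (K'⊕ipad) ∥ m = 47 53 7e 36 36 36 ∥ 88 c1 fa 1c.
Inner hash: sum = 71+83+126+54+54+54+136+193+250+28 = 1049 → 04 19.
Outer input = (K'⊕opad) ∥ inner = 2d 39 14 5c 5c 5c ∥ 04 19.
Outer hash (tag): sum = 45+57+20+92+92+92+4+25 = 427 → 01 ab.

01ab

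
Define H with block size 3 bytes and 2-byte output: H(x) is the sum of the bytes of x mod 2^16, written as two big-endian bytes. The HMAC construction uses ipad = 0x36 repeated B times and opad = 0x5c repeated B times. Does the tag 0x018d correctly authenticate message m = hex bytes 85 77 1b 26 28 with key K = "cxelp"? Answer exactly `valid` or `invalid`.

Key "cxelp" = 63 78 65 6c 70 is 5 bytes > B = 3, so hash it first: H(key) = 02 1c, then zero-pad to 3 bytes: K' = 02 1c 00.
K' ⊕ ipad = 34 2a 36; K' ⊕ opad = 5e 40 5c.
Inner hash: sum = 52+42+54+133+119+27+38+40 = 505 → 01 f9.
Outer hash (recomputed tag): sum = 94+64+92+1+249 = 500 → 01 f4.
Recomputed tag = 01f4; claimed = 018d → mismatch.

invalid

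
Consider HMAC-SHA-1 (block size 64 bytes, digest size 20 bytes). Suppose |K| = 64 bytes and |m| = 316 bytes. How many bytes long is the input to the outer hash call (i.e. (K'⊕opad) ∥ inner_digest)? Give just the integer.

Key is 64 ≤ 64 bytes, zero-padded: |K'| = 64.
Outer input = (K'⊕opad) ∥ H(inner) → 64 + 20 = 84 bytes.

84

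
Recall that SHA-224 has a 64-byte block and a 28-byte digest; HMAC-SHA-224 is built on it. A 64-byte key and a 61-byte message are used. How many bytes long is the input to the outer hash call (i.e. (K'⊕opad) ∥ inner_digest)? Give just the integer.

92

Key is 64 ≤ 64 bytes, zero-padded: |K'| = 64.
Outer input = (K'⊕opad) ∥ H(inner) → 64 + 28 = 92 bytes.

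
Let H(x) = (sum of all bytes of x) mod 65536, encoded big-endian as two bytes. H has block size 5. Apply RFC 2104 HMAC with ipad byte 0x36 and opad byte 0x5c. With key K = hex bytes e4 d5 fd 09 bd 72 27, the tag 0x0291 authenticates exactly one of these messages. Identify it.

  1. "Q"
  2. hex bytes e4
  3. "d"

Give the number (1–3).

Key hex bytes e4 d5 fd 09 bd 72 27 is 7 bytes > B = 5, so hash it first: H(key) = 04 15, then zero-pad to 5 bytes: K' = 04 15 00 00 00.
K' ⊕ ipad = 32 23 36 36 36; K' ⊕ opad = 58 49 5c 5c 5c.
m1: inner = H(32 23 36 36 36 51) = 01 48; tag = H(58 49 5c 5c 5c 01 48) = 01fe
m2: inner = H(32 23 36 36 36 e4) = 01 db; tag = H(58 49 5c 5c 5c 01 db) = 0291 ← matches
m3: inner = H(32 23 36 36 36 64) = 01 5b; tag = H(58 49 5c 5c 5c 01 5b) = 0211

2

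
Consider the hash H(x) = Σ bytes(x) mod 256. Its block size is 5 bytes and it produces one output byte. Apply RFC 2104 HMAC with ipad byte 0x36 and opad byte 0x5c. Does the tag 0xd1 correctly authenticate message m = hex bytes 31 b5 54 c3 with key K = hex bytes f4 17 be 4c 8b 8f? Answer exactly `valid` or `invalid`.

valid

Key hex bytes f4 17 be 4c 8b 8f is 6 bytes > B = 5, so hash it first: H(key) = 2f, then zero-pad to 5 bytes: K' = 2f 00 00 00 00.
K' ⊕ ipad = 19 36 36 36 36; K' ⊕ opad = 73 5c 5c 5c 5c.
Inner hash: sum = 25+54+54+54+54+49+181+84+195 = 750; mod 256 = 238 → ee.
Outer hash (recomputed tag): sum = 115+92+92+92+92+238 = 721; mod 256 = 209 → d1.
Recomputed tag = d1; claimed = d1 → match.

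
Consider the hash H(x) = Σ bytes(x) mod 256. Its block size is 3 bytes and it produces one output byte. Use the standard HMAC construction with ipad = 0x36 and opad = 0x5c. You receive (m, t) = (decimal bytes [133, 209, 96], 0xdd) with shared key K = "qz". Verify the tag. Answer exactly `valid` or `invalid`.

Key "qz" = 71 7a is 2 bytes ≤ B = 3; zero-pad to 3 bytes: K' = 71 7a 00.
K' ⊕ ipad = 47 4c 36; K' ⊕ opad = 2d 26 5c.
Inner hash: sum = 71+76+54+133+209+96 = 639; mod 256 = 127 → 7f.
Outer hash (recomputed tag): sum = 45+38+92+127 = 302; mod 256 = 46 → 2e.
Recomputed tag = 2e; claimed = dd → mismatch.

invalid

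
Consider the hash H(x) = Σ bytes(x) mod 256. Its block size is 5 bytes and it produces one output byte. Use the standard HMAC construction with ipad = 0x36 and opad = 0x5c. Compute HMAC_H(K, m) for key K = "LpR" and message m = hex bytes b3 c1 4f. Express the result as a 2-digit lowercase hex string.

Key "LpR" = 4c 70 52 is 3 bytes ≤ B = 5; zero-pad to 5 bytes: K' = 4c 70 52 00 00.
K' ⊕ ipad = 7a 46 64 36 36.  K' ⊕ opad = 10 2c 0e 5c 5c.
Inner input = (K'⊕ipad) ∥ m = 7a 46 64 36 36 ∥ b3 c1 4f.
Inner hash: sum = 122+70+100+54+54+179+193+79 = 851; mod 256 = 83 → 53.
Outer input = (K'⊕opad) ∥ inner = 10 2c 0e 5c 5c ∥ 53.
Outer hash (tag): sum = 16+44+14+92+92+83 = 341; mod 256 = 85 → 55.

55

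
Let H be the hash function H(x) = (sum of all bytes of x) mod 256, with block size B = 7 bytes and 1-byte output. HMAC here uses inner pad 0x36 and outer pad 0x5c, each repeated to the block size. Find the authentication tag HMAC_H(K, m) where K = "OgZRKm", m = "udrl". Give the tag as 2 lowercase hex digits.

65

Key "OgZRKm" = 4f 67 5a 52 4b 6d is 6 bytes ≤ B = 7; zero-pad to 7 bytes: K' = 4f 67 5a 52 4b 6d 00.
K' ⊕ ipad = 79 51 6c 64 7d 5b 36.  K' ⊕ opad = 13 3b 06 0e 17 31 5c.
Inner input = (K'⊕ipad) ∥ m = 79 51 6c 64 7d 5b 36 ∥ 75 64 72 6c.
Inner hash: sum = 121+81+108+100+125+91+54+117+100+114+108 = 1119; mod 256 = 95 → 5f.
Outer input = (K'⊕opad) ∥ inner = 13 3b 06 0e 17 31 5c ∥ 5f.
Outer hash (tag): sum = 19+59+6+14+23+49+92+95 = 357; mod 256 = 101 → 65.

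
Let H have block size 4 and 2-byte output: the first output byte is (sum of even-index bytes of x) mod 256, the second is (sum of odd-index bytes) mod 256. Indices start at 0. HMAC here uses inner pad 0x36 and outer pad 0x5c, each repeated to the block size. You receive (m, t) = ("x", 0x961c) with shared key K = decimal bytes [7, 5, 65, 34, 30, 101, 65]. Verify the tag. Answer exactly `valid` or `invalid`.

Key decimal bytes [7, 5, 65, 34, 30, 101, 65] = 07 05 41 22 1e 65 41 is 7 bytes > B = 4, so hash it first: H(key) = a7 8c, then zero-pad to 4 bytes: K' = a7 8c 00 00.
K' ⊕ ipad = 91 ba 36 36; K' ⊕ opad = fb d0 5c 5c.
Inner hash: even-index sum = 319 mod 256 = 63; odd-index sum = 240 mod 256 = 240 → 3f f0.
Outer hash (recomputed tag): even-index sum = 406 mod 256 = 150; odd-index sum = 540 mod 256 = 28 → 96 1c.
Recomputed tag = 961c; claimed = 961c → match.

valid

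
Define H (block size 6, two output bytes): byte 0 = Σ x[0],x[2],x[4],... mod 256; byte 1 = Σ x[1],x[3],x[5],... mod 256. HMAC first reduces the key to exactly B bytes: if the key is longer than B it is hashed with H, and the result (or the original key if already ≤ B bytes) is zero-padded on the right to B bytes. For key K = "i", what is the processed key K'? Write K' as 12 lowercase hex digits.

690000000000

Key "i" = 69 is 1 byte ≤ B = 6; zero-pad to 6 bytes: K' = 69 00 00 00 00 00.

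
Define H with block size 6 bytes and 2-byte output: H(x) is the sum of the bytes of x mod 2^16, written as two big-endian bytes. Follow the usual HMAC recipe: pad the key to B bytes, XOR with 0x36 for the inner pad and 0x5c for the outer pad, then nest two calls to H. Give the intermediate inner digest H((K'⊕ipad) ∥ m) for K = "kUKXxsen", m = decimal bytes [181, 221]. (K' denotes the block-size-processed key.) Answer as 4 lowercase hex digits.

Key "kUKXxsen" = 6b 55 4b 58 78 73 65 6e is 8 bytes > B = 6, so hash it first: H(key) = 03 21, then zero-pad to 6 bytes: K' = 03 21 00 00 00 00.
K' ⊕ ipad = 35 17 36 36 36 36.
Inner input = 35 17 36 36 36 36 ∥ b5 dd.
Inner hash: sum = 53+23+54+54+54+54+181+221 = 694 → 02 b6.

02b6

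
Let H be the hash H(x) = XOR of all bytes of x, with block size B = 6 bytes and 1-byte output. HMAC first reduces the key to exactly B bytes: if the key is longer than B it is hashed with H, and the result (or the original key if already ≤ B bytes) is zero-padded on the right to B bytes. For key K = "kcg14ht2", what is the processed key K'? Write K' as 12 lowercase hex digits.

440000000000

|K| = 8 > B = 6, so first hash the key.
H(K): XOR 6b⊕63⊕67⊕31⊕34⊕68⊕74⊕32 = 44.
Zero-pad H(K) = 44 to 6 bytes: K' = 44 00 00 00 00 00.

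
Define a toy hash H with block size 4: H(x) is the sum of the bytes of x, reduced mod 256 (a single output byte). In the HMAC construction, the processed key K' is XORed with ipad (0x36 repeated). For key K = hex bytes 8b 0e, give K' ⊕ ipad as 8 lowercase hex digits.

Key hex bytes 8b 0e is 2 bytes ≤ B = 4; zero-pad to 4 bytes: K' = 8b 0e 00 00.
XOR each byte with 0x36: 8b⊕36=bd, 0e⊕36=38, 00⊕36=36, 00⊕36=36.

bd383636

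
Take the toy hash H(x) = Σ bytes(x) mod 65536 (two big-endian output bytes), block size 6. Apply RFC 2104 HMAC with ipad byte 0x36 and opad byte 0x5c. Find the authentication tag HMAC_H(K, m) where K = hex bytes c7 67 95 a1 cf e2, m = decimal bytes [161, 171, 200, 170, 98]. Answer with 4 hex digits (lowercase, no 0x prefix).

Key hex bytes c7 67 95 a1 cf e2 is exactly B = 6 bytes: K' = c7 67 95 a1 cf e2.
K' ⊕ ipad = f1 51 a3 97 f9 d4.  K' ⊕ opad = 9b 3b c9 fd 93 be.
Inner input = (K'⊕ipad) ∥ m = f1 51 a3 97 f9 d4 ∥ a1 ab c8 aa 62.
Inner hash: sum = 241+81+163+151+249+212+161+171+200+170+98 = 1897 → 07 69.
Outer input = (K'⊕opad) ∥ inner = 9b 3b c9 fd 93 be ∥ 07 69.
Outer hash (tag): sum = 155+59+201+253+147+190+7+105 = 1117 → 04 5d.

045d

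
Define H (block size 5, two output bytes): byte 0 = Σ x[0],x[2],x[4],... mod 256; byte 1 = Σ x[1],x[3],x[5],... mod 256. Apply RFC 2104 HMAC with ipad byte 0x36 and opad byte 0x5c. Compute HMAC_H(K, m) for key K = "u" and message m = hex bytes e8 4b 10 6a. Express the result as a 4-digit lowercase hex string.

451c

Key "u" = 75 is 1 byte ≤ B = 5; zero-pad to 5 bytes: K' = 75 00 00 00 00.
K' ⊕ ipad = 43 36 36 36 36.  K' ⊕ opad = 29 5c 5c 5c 5c.
Inner input = (K'⊕ipad) ∥ m = 43 36 36 36 36 ∥ e8 4b 10 6a.
Inner hash: even-index sum = 356 mod 256 = 100; odd-index sum = 356 mod 256 = 100 → 64 64.
Outer input = (K'⊕opad) ∥ inner = 29 5c 5c 5c 5c ∥ 64 64.
Outer hash (tag): even-index sum = 325 mod 256 = 69; odd-index sum = 284 mod 256 = 28 → 45 1c.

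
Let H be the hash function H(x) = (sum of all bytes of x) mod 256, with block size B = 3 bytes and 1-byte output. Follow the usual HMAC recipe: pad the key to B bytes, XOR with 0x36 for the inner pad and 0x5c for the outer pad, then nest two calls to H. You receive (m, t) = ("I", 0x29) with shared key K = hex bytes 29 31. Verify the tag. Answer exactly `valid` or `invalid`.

Key hex bytes 29 31 is 2 bytes ≤ B = 3; zero-pad to 3 bytes: K' = 29 31 00.
K' ⊕ ipad = 1f 07 36; K' ⊕ opad = 75 6d 5c.
Inner hash: sum = 31+7+54+73 = 165 → a5.
Outer hash (recomputed tag): sum = 117+109+92+165 = 483; mod 256 = 227 → e3.
Recomputed tag = e3; claimed = 29 → mismatch.

invalid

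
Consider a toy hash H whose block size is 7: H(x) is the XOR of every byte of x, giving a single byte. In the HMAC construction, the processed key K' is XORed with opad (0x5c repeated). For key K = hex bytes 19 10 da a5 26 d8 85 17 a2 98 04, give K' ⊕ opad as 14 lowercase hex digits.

785c5c5c5c5c5c

Key hex bytes 19 10 da a5 26 d8 85 17 a2 98 04 is 11 bytes > B = 7, so hash it first: H(key) = 24, then zero-pad to 7 bytes: K' = 24 00 00 00 00 00 00.
XOR each byte with 0x5c: 24⊕5c=78, 00⊕5c=5c, 00⊕5c=5c, 00⊕5c=5c, 00⊕5c=5c, 00⊕5c=5c, 00⊕5c=5c.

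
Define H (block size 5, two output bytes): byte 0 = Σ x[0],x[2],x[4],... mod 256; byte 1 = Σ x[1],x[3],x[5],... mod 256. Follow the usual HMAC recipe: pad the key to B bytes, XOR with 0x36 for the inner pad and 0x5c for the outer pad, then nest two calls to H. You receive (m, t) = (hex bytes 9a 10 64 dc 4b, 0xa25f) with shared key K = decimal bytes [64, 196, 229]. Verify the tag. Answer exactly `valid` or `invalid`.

Key decimal bytes [64, 196, 229] = 40 c4 e5 is 3 bytes ≤ B = 5; zero-pad to 5 bytes: K' = 40 c4 e5 00 00.
K' ⊕ ipad = 76 f2 d3 36 36; K' ⊕ opad = 1c 98 b9 5c 5c.
Inner hash: even-index sum = 619 mod 256 = 107; odd-index sum = 625 mod 256 = 113 → 6b 71.
Outer hash (recomputed tag): even-index sum = 418 mod 256 = 162; odd-index sum = 351 mod 256 = 95 → a2 5f.
Recomputed tag = a25f; claimed = a25f → match.

valid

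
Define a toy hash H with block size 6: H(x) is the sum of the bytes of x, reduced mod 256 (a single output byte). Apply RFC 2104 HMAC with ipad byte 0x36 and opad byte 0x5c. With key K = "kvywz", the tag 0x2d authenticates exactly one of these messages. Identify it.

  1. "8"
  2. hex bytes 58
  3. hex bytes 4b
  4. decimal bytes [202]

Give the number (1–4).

Key "kvywz" = 6b 76 79 77 7a is 5 bytes ≤ B = 6; zero-pad to 6 bytes: K' = 6b 76 79 77 7a 00.
K' ⊕ ipad = 5d 40 4f 41 4c 36; K' ⊕ opad = 37 2a 25 2b 26 5c.
m1: inner = H(5d 40 4f 41 4c 36 38) = e7; tag = H(37 2a 25 2b 26 5c e7) = 1a
m2: inner = H(5d 40 4f 41 4c 36 58) = 07; tag = H(37 2a 25 2b 26 5c 07) = 3a
m3: inner = H(5d 40 4f 41 4c 36 4b) = fa; tag = H(37 2a 25 2b 26 5c fa) = 2d ← matches
m4: inner = H(5d 40 4f 41 4c 36 ca) = 79; tag = H(37 2a 25 2b 26 5c 79) = ac

3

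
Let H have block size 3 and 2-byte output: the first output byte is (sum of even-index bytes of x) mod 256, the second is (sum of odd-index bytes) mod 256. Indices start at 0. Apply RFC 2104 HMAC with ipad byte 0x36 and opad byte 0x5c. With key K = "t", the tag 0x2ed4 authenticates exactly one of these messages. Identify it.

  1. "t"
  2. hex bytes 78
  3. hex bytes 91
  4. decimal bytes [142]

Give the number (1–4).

1

Key "t" = 74 is 1 byte ≤ B = 3; zero-pad to 3 bytes: K' = 74 00 00.
K' ⊕ ipad = 42 36 36; K' ⊕ opad = 28 5c 5c.
m1: inner = H(42 36 36 74) = 78 aa; tag = H(28 5c 5c 78 aa) = 2ed4 ← matches
m2: inner = H(42 36 36 78) = 78 ae; tag = H(28 5c 5c 78 ae) = 32d4
m3: inner = H(42 36 36 91) = 78 c7; tag = H(28 5c 5c 78 c7) = 4bd4
m4: inner = H(42 36 36 8e) = 78 c4; tag = H(28 5c 5c 78 c4) = 48d4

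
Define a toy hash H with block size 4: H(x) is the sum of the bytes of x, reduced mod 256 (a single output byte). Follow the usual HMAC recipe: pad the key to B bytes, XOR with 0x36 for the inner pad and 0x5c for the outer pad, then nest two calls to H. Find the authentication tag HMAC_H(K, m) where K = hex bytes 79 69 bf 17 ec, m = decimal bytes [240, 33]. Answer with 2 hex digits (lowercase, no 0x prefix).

51

Key hex bytes 79 69 bf 17 ec is 5 bytes > B = 4, so hash it first: H(key) = a4, then zero-pad to 4 bytes: K' = a4 00 00 00.
K' ⊕ ipad = 92 36 36 36.  K' ⊕ opad = f8 5c 5c 5c.
Inner input = (K'⊕ipad) ∥ m = 92 36 36 36 ∥ f0 21.
Inner hash: sum = 146+54+54+54+240+33 = 581; mod 256 = 69 → 45.
Outer input = (K'⊕opad) ∥ inner = f8 5c 5c 5c ∥ 45.
Outer hash (tag): sum = 248+92+92+92+69 = 593; mod 256 = 81 → 51.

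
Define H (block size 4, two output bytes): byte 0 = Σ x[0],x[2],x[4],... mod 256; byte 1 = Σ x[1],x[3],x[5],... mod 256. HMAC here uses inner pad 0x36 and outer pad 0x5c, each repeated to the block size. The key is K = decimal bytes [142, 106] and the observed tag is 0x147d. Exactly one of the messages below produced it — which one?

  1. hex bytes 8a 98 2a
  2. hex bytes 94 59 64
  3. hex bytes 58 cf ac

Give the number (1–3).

2

Key decimal bytes [142, 106] = 8e 6a is 2 bytes ≤ B = 4; zero-pad to 4 bytes: K' = 8e 6a 00 00.
K' ⊕ ipad = b8 5c 36 36; K' ⊕ opad = d2 36 5c 5c.
m1: inner = H(b8 5c 36 36 8a 98 2a) = a2 2a; tag = H(d2 36 5c 5c a2 2a) = d0bc
m2: inner = H(b8 5c 36 36 94 59 64) = e6 eb; tag = H(d2 36 5c 5c e6 eb) = 147d ← matches
m3: inner = H(b8 5c 36 36 58 cf ac) = f2 61; tag = H(d2 36 5c 5c f2 61) = 20f3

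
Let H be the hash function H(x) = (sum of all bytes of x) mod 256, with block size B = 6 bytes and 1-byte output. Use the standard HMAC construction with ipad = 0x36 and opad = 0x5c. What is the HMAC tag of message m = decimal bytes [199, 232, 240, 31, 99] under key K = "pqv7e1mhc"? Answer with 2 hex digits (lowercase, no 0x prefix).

65

Key "pqv7e1mhc" = 70 71 76 37 65 31 6d 68 63 is 9 bytes > B = 6, so hash it first: H(key) = 5c, then zero-pad to 6 bytes: K' = 5c 00 00 00 00 00.
K' ⊕ ipad = 6a 36 36 36 36 36.  K' ⊕ opad = 00 5c 5c 5c 5c 5c.
Inner input = (K'⊕ipad) ∥ m = 6a 36 36 36 36 36 ∥ c7 e8 f0 1f 63.
Inner hash: sum = 106+54+54+54+54+54+199+232+240+31+99 = 1177; mod 256 = 153 → 99.
Outer input = (K'⊕opad) ∥ inner = 00 5c 5c 5c 5c 5c ∥ 99.
Outer hash (tag): sum = 0+92+92+92+92+92+153 = 613; mod 256 = 101 → 65.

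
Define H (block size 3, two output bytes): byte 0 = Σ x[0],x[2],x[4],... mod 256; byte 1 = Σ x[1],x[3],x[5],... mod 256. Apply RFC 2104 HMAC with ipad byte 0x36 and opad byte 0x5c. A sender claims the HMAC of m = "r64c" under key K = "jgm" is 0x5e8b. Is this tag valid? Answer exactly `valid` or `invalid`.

Key "jgm" = 6a 67 6d is exactly B = 3 bytes: K' = 6a 67 6d.
K' ⊕ ipad = 5c 51 5b; K' ⊕ opad = 36 3b 31.
Inner hash: even-index sum = 336 mod 256 = 80; odd-index sum = 247 mod 256 = 247 → 50 f7.
Outer hash (recomputed tag): even-index sum = 350 mod 256 = 94; odd-index sum = 139 mod 256 = 139 → 5e 8b.
Recomputed tag = 5e8b; claimed = 5e8b → match.

valid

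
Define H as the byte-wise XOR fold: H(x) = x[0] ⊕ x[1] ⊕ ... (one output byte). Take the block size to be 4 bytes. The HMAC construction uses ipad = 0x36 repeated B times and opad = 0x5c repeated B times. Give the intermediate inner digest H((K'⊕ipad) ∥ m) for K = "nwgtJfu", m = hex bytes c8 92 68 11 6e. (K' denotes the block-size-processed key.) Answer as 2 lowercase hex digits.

1e

Key "nwgtJfu" = 6e 77 67 74 4a 66 75 is 7 bytes > B = 4, so hash it first: H(key) = 53, then zero-pad to 4 bytes: K' = 53 00 00 00.
K' ⊕ ipad = 65 36 36 36.
Inner input = 65 36 36 36 ∥ c8 92 68 11 6e.
Inner hash: XOR 65⊕36⊕36⊕36⊕c8⊕92⊕68⊕11⊕6e = 1e.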